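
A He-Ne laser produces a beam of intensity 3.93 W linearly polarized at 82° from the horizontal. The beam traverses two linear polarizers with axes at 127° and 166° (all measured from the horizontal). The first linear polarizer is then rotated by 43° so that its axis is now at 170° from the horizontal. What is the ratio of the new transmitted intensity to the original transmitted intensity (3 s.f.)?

I_new/I_old ≈ 0.00401

Before rotation:
By Malus's law, I₁ = I₀ cos²(127° − 82°) = I₀ cos²(45°) = 0.5 I₀.
I₂ = I₁ cos²(166° − 127°) = 0.5 I₀ · cos²(39°) = 0.302 I₀.
After rotation:
I₁ = I₀ cos²(170° − 82°) = I₀ cos²(88°) = 0.001218 I₀.
I₂ = I₁ cos²(166° − 170°) = 0.001218 I₀ · cos²(4°) = 0.001212 I₀.
Ratio = 0.001212 / 0.302 = 0.004014.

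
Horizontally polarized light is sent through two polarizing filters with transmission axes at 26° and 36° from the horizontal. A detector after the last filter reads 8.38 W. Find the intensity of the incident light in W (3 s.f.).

I₀ ≈ 10.7 W

By Malus's law, I₁ = I₀ cos²(26° − 0°) = I₀ cos²(26°) = 0.8078 I₀.
I₂ = I₁ cos²(36° − 26°) = 0.8078 I₀ · cos²(10°) = 0.7835 I₀.
So 8.38 W = 0.7835 I₀, giving I₀ = 8.38/0.7835 = 10.7 W.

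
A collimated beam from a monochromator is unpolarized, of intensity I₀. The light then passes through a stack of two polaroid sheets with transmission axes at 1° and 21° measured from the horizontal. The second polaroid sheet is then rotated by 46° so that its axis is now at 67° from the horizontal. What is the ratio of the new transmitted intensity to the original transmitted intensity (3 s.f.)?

I_new/I_old ≈ 0.187

Before rotation:
Unpolarized light through the first polarizer → I₁ = ½ I₀, now polarized at 1°.
I₂ = I₁ cos²(21° − 1°) = 0.5 I₀ · cos²(20°) = 0.4415 I₀.
After rotation:
Unpolarized light through the first polarizer → I₁ = ½ I₀, now polarized at 1°.
I₂ = I₁ cos²(67° − 1°) = 0.5 I₀ · cos²(66°) = 0.08272 I₀.
Ratio = 0.08272 / 0.4415 = 0.1874.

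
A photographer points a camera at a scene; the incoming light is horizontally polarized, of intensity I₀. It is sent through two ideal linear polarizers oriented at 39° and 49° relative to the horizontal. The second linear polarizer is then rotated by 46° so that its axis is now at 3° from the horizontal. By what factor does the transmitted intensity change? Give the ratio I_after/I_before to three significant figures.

I_new/I_old ≈ 0.675

Before rotation:
I₁ = I₀ cos²(39° − 0°) = I₀ cos²(39°) = 0.604 I₀.
I₂ = I₁ cos²(49° − 39°) = 0.604 I₀ · cos²(10°) = 0.5857 I₀.
After rotation:
I₁ = I₀ cos²(39° − 0°) = I₀ cos²(39°) = 0.604 I₀.
I₂ = I₁ cos²(3° − 39°) = 0.604 I₀ · cos²(36°) = 0.3953 I₀.
Ratio = 0.3953 / 0.5857 = 0.6749.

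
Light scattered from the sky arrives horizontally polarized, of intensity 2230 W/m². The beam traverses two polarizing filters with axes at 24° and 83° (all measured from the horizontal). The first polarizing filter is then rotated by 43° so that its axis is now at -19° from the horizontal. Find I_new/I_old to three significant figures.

Before rotation:
I₁ = I₀ cos²(24° − 0°) = I₀ cos²(24°) = 0.8346 I₀.
I₂ = I₁ cos²(83° − 24°) = 0.8346 I₀ · cos²(59°) = 0.2214 I₀.
After rotation:
I₁ = I₀ cos²(-19° − 0°) = I₀ cos²(19°) = 0.894 I₀.
Angle between axes 1 and 2: 78°. I₂ = 0.894 I₀ · cos²(78°) = 0.03865 I₀.
Ratio = 0.03865 / 0.2214 = 0.1746.

I_new/I_old ≈ 0.175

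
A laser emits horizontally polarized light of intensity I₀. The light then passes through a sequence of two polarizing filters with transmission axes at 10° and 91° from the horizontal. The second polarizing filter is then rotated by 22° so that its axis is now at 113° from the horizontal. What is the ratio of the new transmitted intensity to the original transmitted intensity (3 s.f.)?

Before rotation:
I₁ = I₀ cos²(10° − 0°) = I₀ cos²(10°) = 0.9698 I₀.
I₂ = I₁ cos²(91° − 10°) = 0.9698 I₀ · cos²(81°) = 0.02373 I₀.
After rotation:
I₁ = I₀ cos²(10° − 0°) = I₀ cos²(10°) = 0.9698 I₀.
Angle between axes 1 and 2: 77°. I₂ = 0.9698 I₀ · cos²(77°) = 0.04908 I₀.
Ratio = 0.04908 / 0.02373 = 2.068.

I_new/I_old ≈ 2.07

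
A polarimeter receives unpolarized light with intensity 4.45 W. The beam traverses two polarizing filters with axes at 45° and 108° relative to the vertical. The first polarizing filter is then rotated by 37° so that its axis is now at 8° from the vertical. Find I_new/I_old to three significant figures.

I_new/I_old ≈ 0.146

Before rotation:
Unpolarized light through the first polarizer → I₁ = ½ I₀, now polarized at 45°.
I₂ = I₁ cos²(108° − 45°) = 0.5 I₀ · cos²(63°) = 0.1031 I₀.
After rotation:
Unpolarized light through the first polarizer → I₁ = ½ I₀, now polarized at 8°.
Angle between axes 1 and 2: 80°. I₂ = 0.5 I₀ · cos²(80°) = 0.01508 I₀.
Ratio = 0.01508 / 0.1031 = 0.1463.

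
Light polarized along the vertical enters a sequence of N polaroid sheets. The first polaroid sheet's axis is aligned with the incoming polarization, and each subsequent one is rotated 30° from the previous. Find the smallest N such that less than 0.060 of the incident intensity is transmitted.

N = 11

First polarizer is aligned with the polarization: full transmission.
Each further stage multiplies by cos²(30°) = 0.75.
After N polarizers: T = 0.75^(N−1). Require T < 0.060 ⇒ N−1 > ln(0.060)/ln(0.75) = 9.78, so N−1 ≥ 10 and N = 11.
Check: N=11 gives T = 0.05631 < 0.060; N=10 gives T = 0.07508.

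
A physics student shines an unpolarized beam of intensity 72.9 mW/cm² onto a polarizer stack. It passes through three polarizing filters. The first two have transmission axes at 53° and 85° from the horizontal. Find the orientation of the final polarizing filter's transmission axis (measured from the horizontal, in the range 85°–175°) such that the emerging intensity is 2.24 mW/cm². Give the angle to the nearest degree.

Unpolarized light through the first polarizer → I₁ = ½ I₀, now polarized at 53°.
I₂ = I₁ cos²(85° − 53°) = 0.5 I₀ · cos²(32°) = 0.3596 I₀.
Target fraction: 2.24 / 72.9 mW/cm² = 0.03073 of I₀.
Need I₃/I₀ = 0.03073, so cos²(θ − 85°) = 0.03073 / 0.3596 = 0.08545.
θ − 85° = arccos(√0.08545) = 73.0°, giving θ ≈ 85 + 73.0 = 158.0°.

θ ≈ 158°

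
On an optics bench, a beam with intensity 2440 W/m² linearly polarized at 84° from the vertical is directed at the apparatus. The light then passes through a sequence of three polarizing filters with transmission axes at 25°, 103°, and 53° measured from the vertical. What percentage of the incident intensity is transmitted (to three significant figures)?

≈ 0.474%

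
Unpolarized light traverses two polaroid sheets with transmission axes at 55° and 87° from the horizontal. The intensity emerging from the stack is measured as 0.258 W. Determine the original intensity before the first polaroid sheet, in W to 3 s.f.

Unpolarized light through the first polarizer → I₁ = ½ I₀, now polarized at 55°.
I₂ = I₁ cos²(87° − 55°) = 0.5 I₀ · cos²(32°) = 0.3596 I₀.
So 0.258 W = 0.3596 I₀, giving I₀ = 0.258/0.3596 = 0.7175 W.

I₀ ≈ 0.717 W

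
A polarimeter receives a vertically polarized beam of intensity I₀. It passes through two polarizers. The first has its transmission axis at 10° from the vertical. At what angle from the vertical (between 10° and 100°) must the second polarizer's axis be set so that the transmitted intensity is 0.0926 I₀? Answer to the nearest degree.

θ ≈ 82°

By Malus's law, I₁ = I₀ cos²(10° − 0°) = I₀ cos²(10°) = 0.9698 I₀.
Need I₂/I₀ = 0.0926, so cos²(θ − 10°) = 0.0926 / 0.9698 = 0.09548.
θ − 10° = arccos(√0.09548) = 72.0°, giving θ ≈ 10 + 72.0 = 82.0°.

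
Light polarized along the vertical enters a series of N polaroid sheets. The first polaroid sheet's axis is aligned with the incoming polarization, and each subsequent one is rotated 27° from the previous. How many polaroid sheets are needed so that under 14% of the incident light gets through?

N = 10

First polarizer is aligned with the polarization: full transmission.
Each further stage multiplies by cos²(27°) = 0.7939.
After N polarizers: T = 0.7939^(N−1). Require T < 0.14 ⇒ N−1 > ln(0.14)/ln(0.7939) = 8.52, so N−1 ≥ 9 and N = 10.
Check: N=10 gives T = 0.1253 < 0.14; N=9 gives T = 0.1578.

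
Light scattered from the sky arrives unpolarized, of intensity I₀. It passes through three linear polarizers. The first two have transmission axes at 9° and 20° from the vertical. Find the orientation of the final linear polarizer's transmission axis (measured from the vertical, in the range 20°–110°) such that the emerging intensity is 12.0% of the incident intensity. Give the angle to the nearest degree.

θ ≈ 80°

Unpolarized light through the first polarizer → I₁ = ½ I₀, now polarized at 9°.
I₂ = I₁ cos²(20° − 9°) = 0.5 I₀ · cos²(11°) = 0.4818 I₀.
Need I₃/I₀ = 0.12, so cos²(θ − 20°) = 0.12 / 0.4818 = 0.2491.
θ − 20° = arccos(√0.2491) = 60.1°, giving θ ≈ 20 + 60.1 = 80.1°.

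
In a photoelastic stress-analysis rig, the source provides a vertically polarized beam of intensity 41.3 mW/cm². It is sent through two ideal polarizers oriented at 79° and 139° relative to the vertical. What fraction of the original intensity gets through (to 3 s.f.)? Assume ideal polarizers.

I/I₀ ≈ 0.00910

I₁ = 41.3 mW/cm² · cos²(79°) = 1.504 mW/cm².
I₂ = I₁ · cos²(60°) = 1.504 · 0.25 = 0.3759 mW/cm².
Transmitted fraction = 0.009102.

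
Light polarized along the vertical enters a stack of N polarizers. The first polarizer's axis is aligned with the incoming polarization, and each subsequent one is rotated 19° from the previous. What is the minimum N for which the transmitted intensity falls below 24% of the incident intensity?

First polarizer is aligned with the polarization: full transmission.
Each further stage multiplies by cos²(19°) = 0.894.
After N polarizers: T = 0.894^(N−1). Require T < 0.24 ⇒ N−1 > ln(0.24)/ln(0.894) = 12.74, so N−1 ≥ 13 and N = 14.
Check: N=14 gives T = 0.233 < 0.24; N=13 gives T = 0.2607.

N = 14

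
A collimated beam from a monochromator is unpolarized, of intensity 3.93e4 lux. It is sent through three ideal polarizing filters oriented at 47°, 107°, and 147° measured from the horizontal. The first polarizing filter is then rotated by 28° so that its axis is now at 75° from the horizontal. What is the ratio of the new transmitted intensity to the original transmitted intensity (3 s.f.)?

I_new/I_old ≈ 2.88

Before rotation:
Unpolarized light through the first polarizer → I₁ = ½ I₀, now polarized at 47°.
I₂ = I₁ cos²(107° − 47°) = 0.5 I₀ · cos²(60°) = 0.125 I₀.
I₃ = I₂ cos²(147° − 107°) = 0.125 I₀ · cos²(40°) = 0.07335 I₀.
After rotation:
Unpolarized light through the first polarizer → I₁ = ½ I₀, now polarized at 75°.
I₂ = I₁ cos²(107° − 75°) = 0.5 I₀ · cos²(32°) = 0.3596 I₀.
I₃ = I₂ cos²(147° − 107°) = 0.3596 I₀ · cos²(40°) = 0.211 I₀.
Ratio = 0.211 / 0.07335 = 2.877.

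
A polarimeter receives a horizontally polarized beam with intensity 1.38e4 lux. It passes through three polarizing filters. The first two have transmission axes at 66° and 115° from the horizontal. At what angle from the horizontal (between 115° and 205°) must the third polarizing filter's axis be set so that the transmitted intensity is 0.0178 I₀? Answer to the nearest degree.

By Malus's law, I₁ = I₀ cos²(66° − 0°) = I₀ cos²(66°) = 0.1654 I₀.
I₂ = I₁ cos²(115° − 66°) = 0.1654 I₀ · cos²(49°) = 0.07121 I₀.
Need I₃/I₀ = 0.0178, so cos²(θ − 115°) = 0.0178 / 0.07121 = 0.25.
θ − 115° = arccos(√0.25) = 60.0°, giving θ ≈ 115 + 60.0 = 175.0°.

θ ≈ 175°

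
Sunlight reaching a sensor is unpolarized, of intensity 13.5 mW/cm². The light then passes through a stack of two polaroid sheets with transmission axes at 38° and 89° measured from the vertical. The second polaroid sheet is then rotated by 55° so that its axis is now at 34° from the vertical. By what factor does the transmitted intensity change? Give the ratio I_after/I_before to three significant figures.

Before rotation:
Unpolarized light through the first polarizer → I₁ = ½ I₀, now polarized at 38°.
I₂ = I₁ cos²(89° − 38°) = 0.5 I₀ · cos²(51°) = 0.198 I₀.
After rotation:
Unpolarized light through the first polarizer → I₁ = ½ I₀, now polarized at 38°.
I₂ = I₁ cos²(34° − 38°) = 0.5 I₀ · cos²(4°) = 0.4976 I₀.
Ratio = 0.4976 / 0.198 = 2.513.

I_new/I_old ≈ 2.51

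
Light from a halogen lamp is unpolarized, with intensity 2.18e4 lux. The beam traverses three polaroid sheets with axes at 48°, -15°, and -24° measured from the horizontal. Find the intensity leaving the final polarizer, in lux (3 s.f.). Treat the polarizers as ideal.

I ≈ 2190 lux

Unpolarized light through the first polarizer → I₁ = 2.18e4 lux/2 = 1.09e+04 lux, polarized at 48°.
I₂ = I₁ · cos²(63°) = 1.09e+04 · 0.2061 = 2247 lux.
I₃ = I₂ · cos²(9°) = 2247 · 0.9755 = 2192 lux.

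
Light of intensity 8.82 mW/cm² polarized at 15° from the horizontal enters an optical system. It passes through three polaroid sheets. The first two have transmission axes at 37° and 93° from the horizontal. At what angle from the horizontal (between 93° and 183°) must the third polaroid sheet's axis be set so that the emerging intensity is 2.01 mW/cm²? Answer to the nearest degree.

I₁ = I₀ cos²(37° − 15°) = I₀ cos²(22°) = 0.8597 I₀.
I₂ = I₁ cos²(93° − 37°) = 0.8597 I₀ · cos²(56°) = 0.2688 I₀.
Target fraction: 2.01 / 8.82 mW/cm² = 0.2279 of I₀.
Need I₃/I₀ = 0.2279, so cos²(θ − 93°) = 0.2279 / 0.2688 = 0.8478.
θ − 93° = arccos(√0.8478) = 23.0°, giving θ ≈ 93 + 23.0 = 116.0°.

θ ≈ 116°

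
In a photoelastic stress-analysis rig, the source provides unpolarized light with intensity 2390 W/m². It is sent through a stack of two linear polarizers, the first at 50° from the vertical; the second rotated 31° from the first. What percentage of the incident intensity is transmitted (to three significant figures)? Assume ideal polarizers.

≈ 36.7%

Unpolarized light through the first polarizer → I₁ = 2390 W/m²/2 = 1195 W/m², polarized at 50°.
I₂ = I₁ · cos²(31°) = 1195 · 0.7347 = 878 W/m².
That is 36.74% of the incident intensity.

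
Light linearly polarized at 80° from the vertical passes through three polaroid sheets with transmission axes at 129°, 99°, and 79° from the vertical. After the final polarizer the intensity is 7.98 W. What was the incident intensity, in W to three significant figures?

I₁ = I₀ cos²(129° − 80°) = I₀ cos²(49°) = 0.4304 I₀.
I₂ = I₁ cos²(99° − 129°) = 0.4304 I₀ · cos²(30°) = 0.3228 I₀.
I₃ = I₂ cos²(79° − 99°) = 0.3228 I₀ · cos²(20°) = 0.285 I₀.
So 7.98 W = 0.285 I₀, giving I₀ = 7.98/0.285 = 28 W.

I₀ ≈ 28.0 W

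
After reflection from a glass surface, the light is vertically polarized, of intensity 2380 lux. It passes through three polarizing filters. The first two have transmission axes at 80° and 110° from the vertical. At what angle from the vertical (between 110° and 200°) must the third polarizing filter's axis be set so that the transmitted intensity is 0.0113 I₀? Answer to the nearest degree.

θ ≈ 155°

I₁ = I₀ cos²(80° − 0°) = I₀ cos²(80°) = 0.03015 I₀.
I₂ = I₁ cos²(110° − 80°) = 0.03015 I₀ · cos²(30°) = 0.02262 I₀.
Need I₃/I₀ = 0.0113, so cos²(θ − 110°) = 0.0113 / 0.02262 = 0.4997.
θ − 110° = arccos(√0.4997) = 45.0°, giving θ ≈ 110 + 45.0 = 155.0°.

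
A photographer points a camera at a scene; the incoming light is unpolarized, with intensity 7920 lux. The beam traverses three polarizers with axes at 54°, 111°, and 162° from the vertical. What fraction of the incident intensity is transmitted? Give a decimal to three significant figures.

Unpolarized light through the first polarizer → I₁ = 7920 lux/2 = 3960 lux, polarized at 54°.
I₂ = I₁ · cos²(57°) = 3960 · 0.2966 = 1175 lux.
I₃ = I₂ · cos²(51°) = 1175 · 0.396 = 465.2 lux.
Transmitted fraction = 0.05874.

I/I₀ ≈ 0.0587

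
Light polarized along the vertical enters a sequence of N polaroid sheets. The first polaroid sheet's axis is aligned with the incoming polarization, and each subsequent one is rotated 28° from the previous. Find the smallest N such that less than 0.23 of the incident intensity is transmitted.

First polarizer is aligned with the polarization: full transmission.
Each further stage multiplies by cos²(28°) = 0.7796.
After N polarizers: T = 0.7796^(N−1). Require T < 0.23 ⇒ N−1 > ln(0.23)/ln(0.7796) = 5.90, so N−1 ≥ 6 and N = 7.
Check: N=7 gives T = 0.2245 < 0.23; N=6 gives T = 0.288.

N = 7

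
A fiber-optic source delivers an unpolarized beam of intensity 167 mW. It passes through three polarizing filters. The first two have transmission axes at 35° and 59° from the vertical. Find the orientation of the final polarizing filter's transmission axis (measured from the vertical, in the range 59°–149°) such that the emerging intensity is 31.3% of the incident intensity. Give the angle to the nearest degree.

Unpolarized light through the first polarizer → I₁ = ½ I₀, now polarized at 35°.
I₂ = I₁ cos²(59° − 35°) = 0.5 I₀ · cos²(24°) = 0.4173 I₀.
Need I₃/I₀ = 0.313, so cos²(θ − 59°) = 0.313 / 0.4173 = 0.7501.
θ − 59° = arccos(√0.7501) = 30.0°, giving θ ≈ 59 + 30.0 = 89.0°.

θ ≈ 89°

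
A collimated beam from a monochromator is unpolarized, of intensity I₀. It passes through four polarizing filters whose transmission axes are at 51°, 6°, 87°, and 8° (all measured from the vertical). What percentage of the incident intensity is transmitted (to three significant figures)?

≈ 0.0223%

Unpolarized light through the first polarizer → I₁ = ½ I₀, now polarized at 51°.
I₂ = I₁ cos²(6° − 51°) = 0.5 I₀ · cos²(45°) = 0.25 I₀.
I₃ = I₂ cos²(87° − 6°) = 0.25 I₀ · cos²(81°) = 0.006118 I₀.
I₄ = I₃ cos²(8° − 87°) = 0.006118 I₀ · cos²(79°) = 0.0002227 I₀.
That is 0.02227% of the incident intensity.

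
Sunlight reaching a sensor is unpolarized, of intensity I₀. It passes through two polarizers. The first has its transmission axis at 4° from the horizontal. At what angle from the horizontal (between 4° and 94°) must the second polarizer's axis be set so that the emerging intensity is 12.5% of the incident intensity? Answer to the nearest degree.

θ ≈ 64°

Unpolarized light through the first polarizer → I₁ = ½ I₀, now polarized at 4°.
Need I₂/I₀ = 0.125, so cos²(θ − 4°) = 0.125 / 0.5 = 0.25.
θ − 4° = arccos(√0.25) = 60.0°, giving θ ≈ 4 + 60.0 = 64.0°.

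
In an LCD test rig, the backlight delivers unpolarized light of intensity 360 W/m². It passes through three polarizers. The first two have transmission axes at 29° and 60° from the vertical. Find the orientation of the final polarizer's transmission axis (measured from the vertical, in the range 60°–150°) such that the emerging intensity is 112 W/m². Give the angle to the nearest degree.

θ ≈ 83°

Unpolarized light through the first polarizer → I₁ = ½ I₀, now polarized at 29°.
I₂ = I₁ cos²(60° − 29°) = 0.5 I₀ · cos²(31°) = 0.3674 I₀.
Target fraction: 112 / 360 W/m² = 0.3111 of I₀.
Need I₃/I₀ = 0.3111, so cos²(θ − 60°) = 0.3111 / 0.3674 = 0.8469.
θ − 60° = arccos(√0.8469) = 23.0°, giving θ ≈ 60 + 23.0 = 83.0°.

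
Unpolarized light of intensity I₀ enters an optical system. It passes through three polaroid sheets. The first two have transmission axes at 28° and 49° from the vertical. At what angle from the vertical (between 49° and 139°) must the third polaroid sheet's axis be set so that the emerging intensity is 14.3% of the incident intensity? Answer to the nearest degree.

θ ≈ 104°

Unpolarized light through the first polarizer → I₁ = ½ I₀, now polarized at 28°.
I₂ = I₁ cos²(49° − 28°) = 0.5 I₀ · cos²(21°) = 0.4358 I₀.
Need I₃/I₀ = 0.143, so cos²(θ − 49°) = 0.143 / 0.4358 = 0.3281.
θ − 49° = arccos(√0.3281) = 55.1°, giving θ ≈ 49 + 55.1 = 104.1°.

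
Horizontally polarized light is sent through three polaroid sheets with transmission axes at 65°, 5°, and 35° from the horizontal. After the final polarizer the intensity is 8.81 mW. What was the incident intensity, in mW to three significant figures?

I₀ ≈ 263 mW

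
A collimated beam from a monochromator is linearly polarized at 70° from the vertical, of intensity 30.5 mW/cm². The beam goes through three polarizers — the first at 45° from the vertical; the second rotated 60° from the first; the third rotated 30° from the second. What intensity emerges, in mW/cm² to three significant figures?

I ≈ 4.70 mW/cm²

By Malus's law, I₁ = 30.5 mW/cm² · cos²(25°) = 25.05 mW/cm².
I₂ = I₁ · cos²(60°) = 25.05 · 0.25 = 6.263 mW/cm².
I₃ = I₂ · cos²(30°) = 6.263 · 0.75 = 4.697 mW/cm².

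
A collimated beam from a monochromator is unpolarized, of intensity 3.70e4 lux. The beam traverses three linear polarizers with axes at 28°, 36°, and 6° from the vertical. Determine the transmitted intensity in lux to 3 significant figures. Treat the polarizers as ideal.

Unpolarized light through the first polarizer → I₁ = 3.70e4 lux/2 = 1.85e+04 lux, polarized at 28°.
I₂ = I₁ · cos²(8°) = 1.85e+04 · 0.9806 = 1.814e+04 lux.
I₃ = I₂ · cos²(30°) = 1.814e+04 · 0.75 = 1.361e+04 lux.

I ≈ 1.36e4 lux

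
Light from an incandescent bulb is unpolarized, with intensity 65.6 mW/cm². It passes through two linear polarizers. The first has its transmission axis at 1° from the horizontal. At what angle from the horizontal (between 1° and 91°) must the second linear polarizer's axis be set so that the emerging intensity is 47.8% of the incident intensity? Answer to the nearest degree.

Unpolarized light through the first polarizer → I₁ = ½ I₀, now polarized at 1°.
Need I₂/I₀ = 0.478, so cos²(θ − 1°) = 0.478 / 0.5 = 0.956.
θ − 1° = arccos(√0.956) = 12.1°, giving θ ≈ 1 + 12.1 = 13.1°.

θ ≈ 13°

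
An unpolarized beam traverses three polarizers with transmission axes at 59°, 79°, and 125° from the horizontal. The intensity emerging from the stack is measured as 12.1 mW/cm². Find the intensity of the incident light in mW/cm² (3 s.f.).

I₀ ≈ 56.8 mW/cm²

Unpolarized light through the first polarizer → I₁ = ½ I₀, now polarized at 59°.
I₂ = I₁ cos²(79° − 59°) = 0.5 I₀ · cos²(20°) = 0.4415 I₀.
I₃ = I₂ cos²(125° − 79°) = 0.4415 I₀ · cos²(46°) = 0.2131 I₀.
So 12.1 mW/cm² = 0.2131 I₀, giving I₀ = 12.1/0.2131 = 56.79 mW/cm².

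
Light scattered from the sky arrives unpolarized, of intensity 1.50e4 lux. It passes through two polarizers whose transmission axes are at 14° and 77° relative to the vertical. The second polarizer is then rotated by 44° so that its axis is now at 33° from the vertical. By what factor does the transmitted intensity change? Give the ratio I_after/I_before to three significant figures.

I_new/I_old ≈ 4.34

Before rotation:
Unpolarized light through the first polarizer → I₁ = ½ I₀, now polarized at 14°.
I₂ = I₁ cos²(77° − 14°) = 0.5 I₀ · cos²(63°) = 0.1031 I₀.
After rotation:
Unpolarized light through the first polarizer → I₁ = ½ I₀, now polarized at 14°.
I₂ = I₁ cos²(33° − 14°) = 0.5 I₀ · cos²(19°) = 0.447 I₀.
Ratio = 0.447 / 0.1031 = 4.338.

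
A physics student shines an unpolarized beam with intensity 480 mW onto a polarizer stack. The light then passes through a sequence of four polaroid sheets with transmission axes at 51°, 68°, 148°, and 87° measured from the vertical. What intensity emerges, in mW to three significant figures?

I ≈ 1.56 mW

Unpolarized light through the first polarizer → I₁ = 480 mW/2 = 240 mW, polarized at 51°.
I₂ = I₁ · cos²(17°) = 240 · 0.9145 = 219.5 mW.
I₃ = I₂ · cos²(80°) = 219.5 · 0.03015 = 6.618 mW.
I₄ = I₃ · cos²(61°) = 6.618 · 0.235 = 1.556 mW.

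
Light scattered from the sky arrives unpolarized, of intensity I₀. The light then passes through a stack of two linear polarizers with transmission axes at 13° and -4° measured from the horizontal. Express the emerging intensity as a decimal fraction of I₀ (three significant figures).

Unpolarized light through the first polarizer → I₁ = ½ I₀, now polarized at 13°.
I₂ = I₁ cos²(-4° − 13°) = 0.5 I₀ · cos²(17°) = 0.4573 I₀.
Transmitted fraction = 0.4573.

≈ 0.457 I₀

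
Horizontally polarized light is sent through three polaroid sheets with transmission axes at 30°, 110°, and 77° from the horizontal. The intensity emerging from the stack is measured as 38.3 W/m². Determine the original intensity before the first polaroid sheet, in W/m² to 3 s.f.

I₁ = I₀ cos²(30° − 0°) = I₀ cos²(30°) = 0.75 I₀.
I₂ = I₁ cos²(110° − 30°) = 0.75 I₀ · cos²(80°) = 0.02262 I₀.
I₃ = I₂ cos²(77° − 110°) = 0.02262 I₀ · cos²(33°) = 0.01591 I₀.
So 38.3 W/m² = 0.01591 I₀, giving I₀ = 38.3/0.01591 = 2408 W/m².

I₀ ≈ 2410 W/m²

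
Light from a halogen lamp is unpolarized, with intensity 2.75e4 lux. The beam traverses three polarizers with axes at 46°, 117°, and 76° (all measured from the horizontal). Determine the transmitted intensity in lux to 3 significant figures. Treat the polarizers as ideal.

Unpolarized light through the first polarizer → I₁ = 2.75e4 lux/2 = 1.375e+04 lux, polarized at 46°.
I₂ = I₁ · cos²(71°) = 1.375e+04 · 0.106 = 1457 lux.
I₃ = I₂ · cos²(41°) = 1457 · 0.5696 = 830.1 lux.

I ≈ 830 lux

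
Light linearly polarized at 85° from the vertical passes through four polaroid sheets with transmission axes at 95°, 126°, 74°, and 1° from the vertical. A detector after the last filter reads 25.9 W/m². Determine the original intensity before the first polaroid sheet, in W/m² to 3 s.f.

I₀ ≈ 1120 W/m²

By Malus's law, I₁ = I₀ cos²(95° − 85°) = I₀ cos²(10°) = 0.9698 I₀.
I₂ = I₁ cos²(126° − 95°) = 0.9698 I₀ · cos²(31°) = 0.7126 I₀.
I₃ = I₂ cos²(74° − 126°) = 0.7126 I₀ · cos²(52°) = 0.2701 I₀.
I₄ = I₃ cos²(1° − 74°) = 0.2701 I₀ · cos²(73°) = 0.02309 I₀.
So 25.9 W/m² = 0.02309 I₀, giving I₀ = 25.9/0.02309 = 1122 W/m².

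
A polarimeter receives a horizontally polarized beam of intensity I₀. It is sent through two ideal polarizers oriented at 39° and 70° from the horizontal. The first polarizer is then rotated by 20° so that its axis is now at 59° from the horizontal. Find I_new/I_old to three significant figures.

Before rotation:
By Malus's law, I₁ = I₀ cos²(39° − 0°) = I₀ cos²(39°) = 0.604 I₀.
I₂ = I₁ cos²(70° − 39°) = 0.604 I₀ · cos²(31°) = 0.4437 I₀.
After rotation:
I₁ = I₀ cos²(59° − 0°) = I₀ cos²(59°) = 0.2653 I₀.
I₂ = I₁ cos²(70° − 59°) = 0.2653 I₀ · cos²(11°) = 0.2556 I₀.
Ratio = 0.2556 / 0.4437 = 0.576.

I_new/I_old ≈ 0.576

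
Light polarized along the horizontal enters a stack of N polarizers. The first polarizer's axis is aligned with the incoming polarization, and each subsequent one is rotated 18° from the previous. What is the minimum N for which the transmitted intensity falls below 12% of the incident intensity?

N = 23

First polarizer is aligned with the polarization: full transmission.
Each further stage multiplies by cos²(18°) = 0.9045.
After N polarizers: T = 0.9045^(N−1). Require T < 0.12 ⇒ N−1 > ln(0.12)/ln(0.9045) = 21.13, so N−1 ≥ 22 and N = 23.
Check: N=23 gives T = 0.1099 < 0.12; N=22 gives T = 0.1215.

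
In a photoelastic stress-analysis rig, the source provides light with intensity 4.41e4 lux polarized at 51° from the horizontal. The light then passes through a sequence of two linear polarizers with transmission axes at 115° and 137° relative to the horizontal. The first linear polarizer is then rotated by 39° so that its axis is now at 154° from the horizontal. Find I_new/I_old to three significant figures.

I_new/I_old ≈ 0.280

Before rotation:
By Malus's law, I₁ = I₀ cos²(115° − 51°) = I₀ cos²(64°) = 0.1922 I₀.
I₂ = I₁ cos²(137° − 115°) = 0.1922 I₀ · cos²(22°) = 0.1652 I₀.
After rotation:
I₁ = I₀ cos²(154° − 51°) = I₀ cos²(77°) = 0.0506 I₀.
I₂ = I₁ cos²(137° − 154°) = 0.0506 I₀ · cos²(17°) = 0.04628 I₀.
Ratio = 0.04628 / 0.1652 = 0.2801.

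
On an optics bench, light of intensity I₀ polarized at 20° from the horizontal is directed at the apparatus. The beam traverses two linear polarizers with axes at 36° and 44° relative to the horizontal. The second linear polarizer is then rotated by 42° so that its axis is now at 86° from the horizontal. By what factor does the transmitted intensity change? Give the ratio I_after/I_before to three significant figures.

I_new/I_old ≈ 0.421

Before rotation:
I₁ = I₀ cos²(36° − 20°) = I₀ cos²(16°) = 0.924 I₀.
I₂ = I₁ cos²(44° − 36°) = 0.924 I₀ · cos²(8°) = 0.9061 I₀.
After rotation:
I₁ = I₀ cos²(36° − 20°) = I₀ cos²(16°) = 0.924 I₀.
I₂ = I₁ cos²(86° − 36°) = 0.924 I₀ · cos²(50°) = 0.3818 I₀.
Ratio = 0.3818 / 0.9061 = 0.4213.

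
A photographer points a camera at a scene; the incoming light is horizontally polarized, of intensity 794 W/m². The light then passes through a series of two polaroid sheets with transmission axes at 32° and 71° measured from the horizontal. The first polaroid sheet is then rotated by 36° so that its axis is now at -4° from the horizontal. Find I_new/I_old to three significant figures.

Before rotation:
I₁ = I₀ cos²(32° − 0°) = I₀ cos²(32°) = 0.7192 I₀.
I₂ = I₁ cos²(71° − 32°) = 0.7192 I₀ · cos²(39°) = 0.4344 I₀.
After rotation:
I₁ = I₀ cos²(-4° − 0°) = I₀ cos²(4°) = 0.9951 I₀.
I₂ = I₁ cos²(71° + 4°) = 0.9951 I₀ · cos²(75°) = 0.06666 I₀.
Ratio = 0.06666 / 0.4344 = 0.1535.

I_new/I_old ≈ 0.153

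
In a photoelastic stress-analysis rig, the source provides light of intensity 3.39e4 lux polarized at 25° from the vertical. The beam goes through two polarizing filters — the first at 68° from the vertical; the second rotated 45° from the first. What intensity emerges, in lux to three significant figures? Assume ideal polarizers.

By Malus's law, I₁ = 3.39e4 lux · cos²(43°) = 1.813e+04 lux.
I₂ = I₁ · cos²(45°) = 1.813e+04 · 0.5 = 9066 lux.

I ≈ 9070 lux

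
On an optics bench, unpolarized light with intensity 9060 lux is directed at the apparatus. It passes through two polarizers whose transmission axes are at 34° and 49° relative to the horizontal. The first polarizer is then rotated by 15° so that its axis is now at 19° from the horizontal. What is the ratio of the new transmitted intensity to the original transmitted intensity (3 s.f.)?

Before rotation:
Unpolarized light through the first polarizer → I₁ = ½ I₀, now polarized at 34°.
I₂ = I₁ cos²(49° − 34°) = 0.5 I₀ · cos²(15°) = 0.4665 I₀.
After rotation:
Unpolarized light through the first polarizer → I₁ = ½ I₀, now polarized at 19°.
I₂ = I₁ cos²(49° − 19°) = 0.5 I₀ · cos²(30°) = 0.375 I₀.
Ratio = 0.375 / 0.4665 = 0.8038.

I_new/I_old ≈ 0.804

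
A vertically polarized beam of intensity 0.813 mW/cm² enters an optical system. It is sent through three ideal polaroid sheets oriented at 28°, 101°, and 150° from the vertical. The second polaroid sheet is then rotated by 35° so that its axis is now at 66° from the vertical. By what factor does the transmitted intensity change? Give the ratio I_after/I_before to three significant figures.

Before rotation:
By Malus's law, I₁ = I₀ cos²(28° − 0°) = I₀ cos²(28°) = 0.7796 I₀.
I₂ = I₁ cos²(101° − 28°) = 0.7796 I₀ · cos²(73°) = 0.06664 I₀.
I₃ = I₂ cos²(150° − 101°) = 0.06664 I₀ · cos²(49°) = 0.02868 I₀.
After rotation:
I₁ = I₀ cos²(28° − 0°) = I₀ cos²(28°) = 0.7796 I₀.
I₂ = I₁ cos²(66° − 28°) = 0.7796 I₀ · cos²(38°) = 0.4841 I₀.
I₃ = I₂ cos²(150° − 66°) = 0.4841 I₀ · cos²(84°) = 0.005289 I₀.
Ratio = 0.005289 / 0.02868 = 0.1844.

I_new/I_old ≈ 0.184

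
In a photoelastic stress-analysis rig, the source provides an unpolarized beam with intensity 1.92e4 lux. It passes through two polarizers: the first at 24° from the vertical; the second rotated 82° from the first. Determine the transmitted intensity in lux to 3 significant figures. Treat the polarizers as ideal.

I ≈ 186 lux

Unpolarized light through the first polarizer → I₁ = 1.92e4 lux/2 = 9600 lux, polarized at 24°.
I₂ = I₁ · cos²(82°) = 9600 · 0.01937 = 185.9 lux.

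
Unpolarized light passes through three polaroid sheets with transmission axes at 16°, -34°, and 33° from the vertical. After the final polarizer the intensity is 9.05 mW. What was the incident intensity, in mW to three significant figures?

Unpolarized light through the first polarizer → I₁ = ½ I₀, now polarized at 16°.
I₂ = I₁ cos²(-34° − 16°) = 0.5 I₀ · cos²(50°) = 0.2066 I₀.
I₃ = I₂ cos²(33° + 34°) = 0.2066 I₀ · cos²(67°) = 0.03154 I₀.
So 9.05 mW = 0.03154 I₀, giving I₀ = 9.05/0.03154 = 286.9 mW.

I₀ ≈ 287 mW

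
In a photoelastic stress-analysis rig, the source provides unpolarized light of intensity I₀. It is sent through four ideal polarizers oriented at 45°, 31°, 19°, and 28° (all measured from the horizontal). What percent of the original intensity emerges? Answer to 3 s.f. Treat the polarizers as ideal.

Unpolarized light through the first polarizer → I₁ = ½ I₀, now polarized at 45°.
I₂ = I₁ cos²(31° − 45°) = 0.5 I₀ · cos²(14°) = 0.4707 I₀.
I₃ = I₂ cos²(19° − 31°) = 0.4707 I₀ · cos²(12°) = 0.4504 I₀.
I₄ = I₃ cos²(28° − 19°) = 0.4504 I₀ · cos²(9°) = 0.4394 I₀.
That is 43.94% of the incident intensity.

≈ 43.9%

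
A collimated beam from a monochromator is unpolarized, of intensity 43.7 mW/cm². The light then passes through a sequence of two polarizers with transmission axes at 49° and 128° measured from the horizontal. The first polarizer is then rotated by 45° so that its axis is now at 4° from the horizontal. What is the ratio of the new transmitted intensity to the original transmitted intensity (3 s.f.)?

I_new/I_old ≈ 8.59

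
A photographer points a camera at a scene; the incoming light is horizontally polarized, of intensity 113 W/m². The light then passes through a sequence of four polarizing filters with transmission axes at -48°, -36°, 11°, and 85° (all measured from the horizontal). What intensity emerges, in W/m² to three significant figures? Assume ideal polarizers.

By Malus's law, I₁ = 113 W/m² · cos²(48°) = 50.59 W/m².
I₂ = I₁ · cos²(12°) = 50.59 · 0.9568 = 48.41 W/m².
I₃ = I₂ · cos²(47°) = 48.41 · 0.4651 = 22.52 W/m².
I₄ = I₃ · cos²(74°) = 22.52 · 0.07598 = 1.711 W/m².

I ≈ 1.71 W/m²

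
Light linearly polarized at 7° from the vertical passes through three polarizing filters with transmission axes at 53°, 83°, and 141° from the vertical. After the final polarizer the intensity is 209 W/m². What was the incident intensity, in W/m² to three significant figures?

I₁ = I₀ cos²(53° − 7°) = I₀ cos²(46°) = 0.4826 I₀.
I₂ = I₁ cos²(83° − 53°) = 0.4826 I₀ · cos²(30°) = 0.3619 I₀.
I₃ = I₂ cos²(141° − 83°) = 0.3619 I₀ · cos²(58°) = 0.1016 I₀.
So 209 W/m² = 0.1016 I₀, giving I₀ = 209/0.1016 = 2056 W/m².

I₀ ≈ 2060 W/m²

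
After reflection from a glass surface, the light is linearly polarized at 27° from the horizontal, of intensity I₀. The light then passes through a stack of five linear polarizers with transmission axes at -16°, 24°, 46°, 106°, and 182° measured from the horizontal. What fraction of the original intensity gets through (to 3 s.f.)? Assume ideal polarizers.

≈ 0.00395 I₀

I₁ = I₀ cos²(-16° − 27°) = I₀ cos²(43°) = 0.5349 I₀.
I₂ = I₁ cos²(24° + 16°) = 0.5349 I₀ · cos²(40°) = 0.3139 I₀.
I₃ = I₂ cos²(46° − 24°) = 0.3139 I₀ · cos²(22°) = 0.2698 I₀.
I₄ = I₃ cos²(106° − 46°) = 0.2698 I₀ · cos²(60°) = 0.06746 I₀.
I₅ = I₄ cos²(182° − 106°) = 0.06746 I₀ · cos²(76°) = 0.003948 I₀.
Transmitted fraction = 0.003948.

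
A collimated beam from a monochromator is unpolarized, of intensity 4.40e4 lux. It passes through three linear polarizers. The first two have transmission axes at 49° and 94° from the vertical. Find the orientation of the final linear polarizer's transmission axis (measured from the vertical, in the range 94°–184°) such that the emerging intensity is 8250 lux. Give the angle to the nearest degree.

θ ≈ 124°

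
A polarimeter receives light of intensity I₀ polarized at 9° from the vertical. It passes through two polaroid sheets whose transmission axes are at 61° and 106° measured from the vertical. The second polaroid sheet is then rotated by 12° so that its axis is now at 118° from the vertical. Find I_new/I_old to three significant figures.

Before rotation:
I₁ = I₀ cos²(61° − 9°) = I₀ cos²(52°) = 0.379 I₀.
I₂ = I₁ cos²(106° − 61°) = 0.379 I₀ · cos²(45°) = 0.1895 I₀.
After rotation:
I₁ = I₀ cos²(61° − 9°) = I₀ cos²(52°) = 0.379 I₀.
I₂ = I₁ cos²(118° − 61°) = 0.379 I₀ · cos²(57°) = 0.1124 I₀.
Ratio = 0.1124 / 0.1895 = 0.5933.

I_new/I_old ≈ 0.593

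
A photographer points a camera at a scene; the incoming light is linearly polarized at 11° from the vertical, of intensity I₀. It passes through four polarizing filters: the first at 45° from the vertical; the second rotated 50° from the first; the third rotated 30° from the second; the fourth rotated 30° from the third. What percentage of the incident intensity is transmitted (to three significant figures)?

≈ 16.0%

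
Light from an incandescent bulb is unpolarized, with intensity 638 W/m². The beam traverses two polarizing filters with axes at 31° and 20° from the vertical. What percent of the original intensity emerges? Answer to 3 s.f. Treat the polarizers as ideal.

≈ 48.2%

Unpolarized light through the first polarizer → I₁ = 638 W/m²/2 = 319 W/m², polarized at 31°.
I₂ = I₁ · cos²(11°) = 319 · 0.9636 = 307.4 W/m².
That is 48.18% of the incident intensity.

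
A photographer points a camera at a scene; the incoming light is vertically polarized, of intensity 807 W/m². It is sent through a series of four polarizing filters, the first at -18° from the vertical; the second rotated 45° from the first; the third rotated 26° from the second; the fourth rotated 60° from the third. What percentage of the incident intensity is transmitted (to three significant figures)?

≈ 9.13%

I₁ = 807 W/m² · cos²(18°) = 729.9 W/m².
I₂ = I₁ · cos²(45°) = 729.9 · 0.5 = 365 W/m².
I₃ = I₂ · cos²(26°) = 365 · 0.8078 = 294.8 W/m².
I₄ = I₃ · cos²(60°) = 294.8 · 0.25 = 73.71 W/m².
That is 9.134% of the incident intensity.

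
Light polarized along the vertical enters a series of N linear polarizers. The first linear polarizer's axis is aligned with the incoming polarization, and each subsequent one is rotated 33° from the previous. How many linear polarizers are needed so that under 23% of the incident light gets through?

N = 6

First polarizer is aligned with the polarization: full transmission.
Each further stage multiplies by cos²(33°) = 0.7034.
After N polarizers: T = 0.7034^(N−1). Require T < 0.23 ⇒ N−1 > ln(0.23)/ln(0.7034) = 4.18, so N−1 ≥ 5 and N = 6.
Check: N=6 gives T = 0.1722 < 0.23; N=5 gives T = 0.2448.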